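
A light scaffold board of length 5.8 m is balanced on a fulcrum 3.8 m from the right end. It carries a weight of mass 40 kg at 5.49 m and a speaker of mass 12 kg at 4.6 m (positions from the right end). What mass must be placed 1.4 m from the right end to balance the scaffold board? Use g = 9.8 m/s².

m ≈ 32.2 kg

About the fulcrum (at 3.8 m from the right end):
Weight: 40 × 9.8 = 392 N down at 5.49 m → arm 1.69 m, τ = 392 × 1.69 = 662.5 N·m counterclockwise.
Speaker: 12 × 9.8 = 117.6 N down at 4.6 m → arm 0.8 m, τ = 117.6 × 0.8 = 94.08 N·m counterclockwise.
Net moment of known loads = 756.6 N·m counterclockwise.
An unknown mass m at 1.4 m has arm 2.4 m; its moment is m·g·2.4 clockwise.
For rotational equilibrium, m × 9.8 × 2.4 = 756.6, so m = 756.6 / (9.8 × 2.4) = 32.2 kg.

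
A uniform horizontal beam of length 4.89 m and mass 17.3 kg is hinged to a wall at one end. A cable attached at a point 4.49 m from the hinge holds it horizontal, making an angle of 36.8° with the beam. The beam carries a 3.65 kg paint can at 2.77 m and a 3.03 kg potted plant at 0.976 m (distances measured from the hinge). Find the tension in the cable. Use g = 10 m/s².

Take moments about the hinge.
Beam weight: 17.3 × 10 = 173 N down at 2.445 m → arm 2.445 m, τ = 173 × 2.445 = 423 N·m clockwise.
Paint can: 3.65 × 10 = 36.5 N down at 2.77 m → arm 2.77 m, τ = 36.5 × 2.77 = 101.1 N·m clockwise.
Potted plant: 3.03 × 10 = 30.3 N down at 0.976 m → arm 0.976 m, τ = 30.3 × 0.976 = 29.57 N·m clockwise.
Total clockwise load moment = 553.7 N·m.
The cable tension T acts at 4.49 m; only its component perpendicular to the beam, T sinθ, produces torque. sin 36.8° = 0.599.
Setting net torque to zero: T × 4.49 × 0.599 = 553.7 → T = 553.7 / 2.69 = 206 N.

T ≈ 206 N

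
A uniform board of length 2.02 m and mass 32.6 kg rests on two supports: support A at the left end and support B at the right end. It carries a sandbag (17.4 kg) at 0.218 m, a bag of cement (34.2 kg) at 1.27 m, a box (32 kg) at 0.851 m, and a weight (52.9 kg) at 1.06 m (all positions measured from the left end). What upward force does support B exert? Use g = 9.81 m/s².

R_B ≈ 794 N

Taking torques about support A:
Beam weight: 32.6 × 9.81 = 319.8 N down at 1.01 m → arm 1.01 m, τ = 319.8 × 1.01 = 323 N·m clockwise.
Sandbag: 17.4 × 9.81 = 170.7 N down at 0.218 m → arm 0.218 m, τ = 170.7 × 0.218 = 37.21 N·m clockwise.
Bag of cement: 34.2 × 9.81 = 335.5 N down at 1.27 m → arm 1.27 m, τ = 335.5 × 1.27 = 426.1 N·m clockwise.
Box: 32 × 9.81 = 313.9 N down at 0.851 m → arm 0.851 m, τ = 313.9 × 0.851 = 267.1 N·m clockwise.
Weight: 52.9 × 9.81 = 518.9 N down at 1.06 m → arm 1.06 m, τ = 518.9 × 1.06 = 550 N·m clockwise.
Net load moment about support A = 1603 N·m clockwise.
Reaction R at support B is upward at 2.02 m, arm 2.02 m → moment R × 2.02 counterclockwise.
Setting net torque to zero: R × 2.02 = 1603 → R = 794 N.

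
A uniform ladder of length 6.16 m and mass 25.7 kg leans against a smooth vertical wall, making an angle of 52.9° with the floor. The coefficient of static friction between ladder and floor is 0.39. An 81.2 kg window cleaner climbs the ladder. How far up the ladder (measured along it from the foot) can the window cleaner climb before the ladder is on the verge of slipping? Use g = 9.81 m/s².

d ≈ 3.21 m

Sum moments about the foot of the ladder (the floor normal and friction both act there and drop out).
Ladder weight 25.7×9.81 = 252.1 N acts at 3.08 m along the ladder; its horizontal arm is 3.08·cos52.9° = 1.858 m → τ = 468.4 N·m clockwise.
Window cleaner weight 81.2×9.81 = 796.6 N at distance d → arm d·cos52.9° → τ = 796.6·d·0.6032 clockwise.
Wall normal N at the top has arm L sinθ = 4.913 m counterclockwise, so Στ = 0 gives N·4.913 = 468.4 + 480.5·d.
ΣFy = 0 ⇒ N_floor = 1049 N, so the maximum friction is μ_s·N_floor = 0.39×1049 = 409.1 N. ΣFx = 0 ⇒ N_wall = f, so at the slipping point N = 409.1 N.
Substituting: 409.1×4.913 = 468.4 + 480.5·d ⇒ d = (2010 − 468.4) / 480.5 = 3.21 m.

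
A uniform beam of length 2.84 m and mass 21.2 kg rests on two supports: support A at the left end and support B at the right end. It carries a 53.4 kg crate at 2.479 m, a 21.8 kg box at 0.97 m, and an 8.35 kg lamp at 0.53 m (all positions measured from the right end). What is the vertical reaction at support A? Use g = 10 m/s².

R_A ≈ 662 N

About support B:
Beam weight: 21.2 × 10 = 212 N down at 1.42 m → arm 1.42 m, τ = 212 × 1.42 = 301 N·m counterclockwise.
Crate: 53.4 × 10 = 534 N down at 2.479 m → arm 2.479 m, τ = 534 × 2.479 = 1324 N·m counterclockwise.
Box: 21.8 × 10 = 218 N down at 0.97 m → arm 0.97 m, τ = 218 × 0.97 = 211.5 N·m counterclockwise.
Lamp: 8.35 × 10 = 83.5 N down at 0.53 m → arm 0.53 m, τ = 83.5 × 0.53 = 44.26 N·m counterclockwise.
Net load moment about support B = 1881 N·m counterclockwise.
Reaction R at support A is upward at 2.84 m, arm 2.84 m → moment R × 2.84 clockwise.
Setting net torque to zero: R × 2.84 = 1881 → R = 662 N.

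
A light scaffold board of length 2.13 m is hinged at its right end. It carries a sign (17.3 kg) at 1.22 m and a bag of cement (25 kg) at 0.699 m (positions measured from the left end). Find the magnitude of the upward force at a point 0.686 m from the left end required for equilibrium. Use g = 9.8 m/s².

Take moments about the right end.
Sign: 17.3 × 9.8 = 169.5 N down at 1.22 m → arm 0.91 m, τ = 169.5 × 0.91 = 154.2 N·m counterclockwise.
Bag of cement: 25 × 9.8 = 245 N down at 0.699 m → arm 1.431 m, τ = 245 × 1.431 = 350.6 N·m counterclockwise.
Net moment of the loads = 504.8 N·m counterclockwise.
The upward force F acts at a point 0.686 m from the left end, arm 1.444 m, giving F × 1.444 clockwise.
Στ = 0 ⇒ F × 1.444 = 504.8 ⇒ F = 504.8 / 1.444 = 350 N.

F ≈ 350 N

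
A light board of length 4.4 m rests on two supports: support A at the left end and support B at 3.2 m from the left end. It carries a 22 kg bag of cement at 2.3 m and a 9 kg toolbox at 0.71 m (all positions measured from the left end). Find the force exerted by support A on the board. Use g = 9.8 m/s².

R_A ≈ 129 N

About support B:
Bag of cement: 22 × 9.8 = 215.6 N down at 2.3 m → arm 0.9 m, τ = 215.6 × 0.9 = 194 N·m counterclockwise.
Toolbox: 9 × 9.8 = 88.2 N down at 0.71 m → arm 2.49 m, τ = 88.2 × 2.49 = 219.6 N·m counterclockwise.
Net load moment about support B = 413.6 N·m counterclockwise.
Reaction R at support A is upward at 0 m, arm 3.2 m → moment R × 3.2 clockwise.
Setting net torque to zero: R × 3.2 = 413.6 → R = 129 N.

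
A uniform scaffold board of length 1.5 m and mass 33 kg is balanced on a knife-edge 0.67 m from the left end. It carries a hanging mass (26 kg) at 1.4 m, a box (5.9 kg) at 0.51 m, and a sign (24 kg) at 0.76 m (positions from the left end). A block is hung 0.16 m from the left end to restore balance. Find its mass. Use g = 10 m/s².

Sum moments about the knife-edge (at 0.67 m from the left end) (the support reaction has zero arm there).
Beam weight: 33 × 10 = 330 N down at 0.75 m → arm 0.08 m, τ = 330 × 0.08 = 26.4 N·m clockwise.
Hanging mass: 26 × 10 = 260 N down at 1.4 m → arm 0.73 m, τ = 260 × 0.73 = 189.8 N·m clockwise.
Box: 5.9 × 10 = 59 N down at 0.51 m → arm 0.16 m, τ = 59 × 0.16 = 9.44 N·m counterclockwise.
Sign: 24 × 10 = 240 N down at 0.76 m → arm 0.09 m, τ = 240 × 0.09 = 21.6 N·m clockwise.
Net moment of known loads = 228.4 N·m clockwise.
An unknown mass m at 0.16 m has arm 0.51 m; its moment is m·g·0.51 counterclockwise.
Setting net torque to zero: m × 10 × 0.51 = 228.4 → m = 228.4 / (10 × 0.51) = 44.8 kg.

m ≈ 44.8 kg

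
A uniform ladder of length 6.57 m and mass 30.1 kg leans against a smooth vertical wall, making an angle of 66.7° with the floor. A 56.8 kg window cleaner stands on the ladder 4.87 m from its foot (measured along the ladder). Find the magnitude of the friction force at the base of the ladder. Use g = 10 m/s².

f ≈ 246 N

Taking torques about the foot of the ladder:
Ladder weight 30.1×10 = 301 N acts at 3.285 m along the ladder; its horizontal arm is 3.285·cos66.7° = 1.299 m → τ = 391 N·m clockwise.
Window cleaner: 56.8×10 = 568 N at 4.87 m → arm 1.926 m → τ = 1094 N·m clockwise.
Wall normal N acts horizontally at the top; its moment arm is the height L sinθ = 6.57·sin66.7° = 6.034 m, counterclockwise.
Setting net torque to zero: N × 6.034 = 1485 → N = 246 N.
ΣFx = 0: friction at the foot balances the wall's push, so f = N_wall = 246 N.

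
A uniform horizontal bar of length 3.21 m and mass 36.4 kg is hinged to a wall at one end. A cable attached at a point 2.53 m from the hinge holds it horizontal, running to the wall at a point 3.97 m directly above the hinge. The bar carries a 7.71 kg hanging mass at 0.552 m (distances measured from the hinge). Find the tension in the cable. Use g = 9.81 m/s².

Sum moments about the hinge (the unknown hinge reaction has zero arm there).
Beam weight: 36.4 × 9.81 = 357.1 N down at 1.605 m → arm 1.605 m, τ = 357.1 × 1.605 = 573.1 N·m clockwise.
Hanging mass: 7.71 × 9.81 = 75.64 N down at 0.552 m → arm 0.552 m, τ = 75.64 × 0.552 = 41.75 N·m clockwise.
Total clockwise load moment = 614.9 N·m.
The cable tension T acts at 2.53 m; only its component perpendicular to the bar, T sinθ, produces torque. sinθ = h/√(h²+d²) = 3.97/√(3.97²+2.53²) = 0.8433.
Στ = 0 ⇒ T × 2.53 × 0.8433 = 614.9 ⇒ T = 614.9 / 2.134 = 288 N.

T ≈ 288 N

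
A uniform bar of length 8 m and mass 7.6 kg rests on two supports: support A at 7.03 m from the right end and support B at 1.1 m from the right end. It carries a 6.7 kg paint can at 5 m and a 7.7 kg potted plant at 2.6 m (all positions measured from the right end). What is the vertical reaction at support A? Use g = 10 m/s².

Choose support B as the axis so its reaction then has zero moment arm.
Beam weight: 7.6 × 10 = 76 N down at 4 m → arm 2.9 m, τ = 76 × 2.9 = 220.4 N·m counterclockwise.
Paint can: 6.7 × 10 = 67 N down at 5 m → arm 3.9 m, τ = 67 × 3.9 = 261.3 N·m counterclockwise.
Potted plant: 7.7 × 10 = 77 N down at 2.6 m → arm 1.5 m, τ = 77 × 1.5 = 115.5 N·m counterclockwise.
Net load moment about support B = 597.2 N·m counterclockwise.
Reaction R at support A is upward at 7.03 m, arm 5.93 m → moment R × 5.93 clockwise.
Setting net torque to zero: R × 5.93 = 597.2 → R = 101 N.

R_A ≈ 101 N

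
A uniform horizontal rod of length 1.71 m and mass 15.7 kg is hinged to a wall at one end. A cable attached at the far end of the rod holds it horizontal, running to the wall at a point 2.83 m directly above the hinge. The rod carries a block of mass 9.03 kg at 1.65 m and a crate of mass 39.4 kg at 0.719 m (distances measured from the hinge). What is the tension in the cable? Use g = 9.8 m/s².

About the hinge:
Beam weight: 15.7 × 9.8 = 153.9 N down at 0.855 m → arm 0.855 m, τ = 153.9 × 0.855 = 131.6 N·m clockwise.
Block: 9.03 × 9.8 = 88.49 N down at 1.65 m → arm 1.65 m, τ = 88.49 × 1.65 = 146 N·m clockwise.
Crate: 39.4 × 9.8 = 386.1 N down at 0.719 m → arm 0.719 m, τ = 386.1 × 0.719 = 277.6 N·m clockwise.
Total clockwise load moment = 555.2 N·m.
The cable tension T acts at 1.71 m; only its component perpendicular to the rod, T sinθ, produces torque. sinθ = h/√(h²+d²) = 2.83/√(2.83²+1.71²) = 0.8559.
Balancing moments: T × 1.71 × 0.8559 = 555.2, giving T = 555.2 / 1.464 = 379 N.

T ≈ 379 N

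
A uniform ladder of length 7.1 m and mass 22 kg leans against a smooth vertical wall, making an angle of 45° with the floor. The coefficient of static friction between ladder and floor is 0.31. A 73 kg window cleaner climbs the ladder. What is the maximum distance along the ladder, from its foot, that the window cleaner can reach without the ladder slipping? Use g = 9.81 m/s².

d ≈ 1.79 m

Choose the foot of the ladder as the axis so the floor normal and friction both act there and drop out.
Ladder weight 22×9.81 = 215.8 N acts at 3.55 m along the ladder; its horizontal arm is 3.55·cos45° = 2.51 m → τ = 541.7 N·m clockwise.
Window cleaner weight 73×9.81 = 716.1 N at distance d → arm d·cos45° → τ = 716.1·d·0.7071 clockwise.
Wall normal N at the top has arm L sinθ = 5.02 m counterclockwise, so Στ = 0 gives N·5.02 = 541.7 + 506.4·d.
ΣFy = 0 ⇒ N_floor = 931.9 N, so the maximum friction is μ_s·N_floor = 0.31×931.9 = 288.9 N. ΣFx = 0 ⇒ N_wall = f, so at the slipping point N = 288.9 N.
Substituting: 288.9×5.02 = 541.7 + 506.4·d ⇒ d = (1450 − 541.7) / 506.4 = 1.79 m.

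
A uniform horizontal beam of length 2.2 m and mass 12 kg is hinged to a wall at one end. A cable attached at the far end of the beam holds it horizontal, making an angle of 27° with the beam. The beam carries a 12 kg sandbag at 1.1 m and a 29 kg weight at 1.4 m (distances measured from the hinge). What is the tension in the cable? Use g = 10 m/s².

Choose the hinge as the axis so the unknown hinge reaction has zero arm there.
Beam weight: 12 × 10 = 120 N down at 1.1 m → arm 1.1 m, τ = 120 × 1.1 = 132 N·m clockwise.
Sandbag: 12 × 10 = 120 N down at 1.1 m → arm 1.1 m, τ = 120 × 1.1 = 132 N·m clockwise.
Weight: 29 × 10 = 290 N down at 1.4 m → arm 1.4 m, τ = 290 × 1.4 = 406 N·m clockwise.
Total clockwise load moment = 670 N·m.
The cable tension T acts at 2.2 m; only its component perpendicular to the beam, T sinθ, produces torque. sin 27° = 0.454.
Στ = 0 ⇒ T × 2.2 × 0.454 = 670 ⇒ T = 670 / 0.9988 = 671 N.

T ≈ 671 N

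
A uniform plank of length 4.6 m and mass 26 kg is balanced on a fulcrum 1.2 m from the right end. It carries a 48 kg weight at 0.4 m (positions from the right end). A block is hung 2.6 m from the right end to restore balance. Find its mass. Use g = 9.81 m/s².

Take moments about the fulcrum (at 1.2 m from the right end).
Beam weight: 26 × 9.81 = 255.1 N down at 2.3 m → arm 1.1 m, τ = 255.1 × 1.1 = 280.6 N·m counterclockwise.
Weight: 48 × 9.81 = 470.9 N down at 0.4 m → arm 0.8 m, τ = 470.9 × 0.8 = 376.7 N·m clockwise.
Net moment of known loads = 96.1 N·m clockwise.
An unknown mass m at 2.6 m has arm 1.4 m; its moment is m·g·1.4 counterclockwise.
Setting net torque to zero: m × 9.81 × 1.4 = 96.1 → m = 96.1 / (9.81 × 1.4) = 7 kg.

m ≈ 7 kg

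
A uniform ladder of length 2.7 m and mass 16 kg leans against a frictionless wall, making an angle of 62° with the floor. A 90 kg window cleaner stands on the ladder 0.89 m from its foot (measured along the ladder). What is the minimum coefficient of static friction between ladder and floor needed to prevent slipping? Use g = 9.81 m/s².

Sum moments about the foot of the ladder (the floor normal and friction both act there and drop out).
Ladder weight 16×9.81 = 157 N acts at 1.35 m along the ladder; its horizontal arm is 1.35·cos62° = 0.6338 m → τ = 99.51 N·m clockwise.
Window cleaner: 90×9.81 = 882.9 N at 0.89 m → arm 0.4178 m → τ = 368.9 N·m clockwise.
Wall normal N acts horizontally at the top; its moment arm is the height L sinθ = 2.7·sin62° = 2.384 m, counterclockwise.
Balancing moments: N × 2.384 = 468.4, giving N = 196.5 N.
ΣFx = 0 ⇒ f = N_wall = 196.5 N. ΣFy = 0 ⇒ N_floor = 1040 N.
μ_min = f / N_floor = 196.5 / 1040 = 0.189.

μ_min ≈ 0.189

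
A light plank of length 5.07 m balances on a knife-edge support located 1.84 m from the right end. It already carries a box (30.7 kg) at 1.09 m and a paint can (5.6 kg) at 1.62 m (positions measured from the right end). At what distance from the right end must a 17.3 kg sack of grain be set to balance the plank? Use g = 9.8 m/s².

Choose the knife-edge support (at 1.84 m from the right end) as the axis so the support reaction has zero arm there.
Box: 30.7 × 9.8 = 300.9 N down at 1.09 m → arm 0.75 m, τ = 300.9 × 0.75 = 225.7 N·m clockwise.
Paint can: 5.6 × 9.8 = 54.88 N down at 1.62 m → arm 0.22 m, τ = 54.88 × 0.22 = 12.07 N·m clockwise.
Net moment of existing loads = 237.8 N·m clockwise.
The sack of grain weighs 17.3 × 9.8 = 169.5 N and must supply an equal counterclockwise moment, so its lever arm about the knife-edge support is 237.8 / 169.5 = 1.4 m.
That puts it at 1.84 + 1.4 = 3.24 m from the right end.

x ≈ 3.24 m from the right end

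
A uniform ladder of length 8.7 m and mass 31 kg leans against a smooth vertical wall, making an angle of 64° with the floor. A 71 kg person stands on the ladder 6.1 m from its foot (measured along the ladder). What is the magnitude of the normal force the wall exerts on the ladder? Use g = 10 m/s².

N_wall ≈ 318 N

Sum moments about the foot of the ladder (the floor normal and friction both act there and drop out).
Ladder weight 31×10 = 310 N acts at 4.35 m along the ladder; its horizontal arm is 4.35·cos64° = 1.907 m → τ = 591.2 N·m clockwise.
Person: 71×10 = 710 N at 6.1 m → arm 2.674 m → τ = 1899 N·m clockwise.
Wall normal N acts horizontally at the top; its moment arm is the height L sinθ = 8.7·sin64° = 7.82 m, counterclockwise.
Balancing moments: N × 7.82 = 2490, giving N = 318 N.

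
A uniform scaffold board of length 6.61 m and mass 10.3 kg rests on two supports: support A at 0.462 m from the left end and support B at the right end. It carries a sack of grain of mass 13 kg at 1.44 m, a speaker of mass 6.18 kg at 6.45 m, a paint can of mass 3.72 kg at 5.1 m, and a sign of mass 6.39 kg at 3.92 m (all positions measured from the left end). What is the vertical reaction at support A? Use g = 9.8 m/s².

Take moments about support B.
Beam weight: 10.3 × 9.8 = 100.9 N down at 3.305 m → arm 3.305 m, τ = 100.9 × 3.305 = 333.5 N·m counterclockwise.
Sack of grain: 13 × 9.8 = 127.4 N down at 1.44 m → arm 5.17 m, τ = 127.4 × 5.17 = 658.7 N·m counterclockwise.
Speaker: 6.18 × 9.8 = 60.56 N down at 6.45 m → arm 0.16 m, τ = 60.56 × 0.16 = 9.69 N·m counterclockwise.
Paint can: 3.72 × 9.8 = 36.46 N down at 5.1 m → arm 1.51 m, τ = 36.46 × 1.51 = 55.05 N·m counterclockwise.
Sign: 6.39 × 9.8 = 62.62 N down at 3.92 m → arm 2.69 m, τ = 62.62 × 2.69 = 168.4 N·m counterclockwise.
Net load moment about support B = 1225 N·m counterclockwise.
Reaction R at support A is upward at 0.462 m, arm 6.148 m → moment R × 6.148 clockwise.
Setting net torque to zero: R × 6.148 = 1225 → R = 199 N.

R_A ≈ 199 N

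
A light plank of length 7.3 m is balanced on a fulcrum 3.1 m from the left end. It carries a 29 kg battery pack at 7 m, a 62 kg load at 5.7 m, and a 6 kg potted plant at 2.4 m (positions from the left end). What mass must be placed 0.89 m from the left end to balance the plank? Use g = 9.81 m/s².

m ≈ 122 kg

Sum moments about the fulcrum (at 3.1 m from the left end) (the support reaction has zero arm there).
Battery pack: 29 × 9.81 = 284.5 N down at 7 m → arm 3.9 m, τ = 284.5 × 3.9 = 1110 N·m clockwise.
Load: 62 × 9.81 = 608.2 N down at 5.7 m → arm 2.6 m, τ = 608.2 × 2.6 = 1581 N·m clockwise.
Potted plant: 6 × 9.81 = 58.86 N down at 2.4 m → arm 0.7 m, τ = 58.86 × 0.7 = 41.2 N·m counterclockwise.
Net moment of known loads = 2650 N·m clockwise.
An unknown mass m at 0.89 m has arm 2.21 m; its moment is m·g·2.21 counterclockwise.
Setting net torque to zero: m × 9.81 × 2.21 = 2650 → m = 2650 / (9.81 × 2.21) = 122 kg.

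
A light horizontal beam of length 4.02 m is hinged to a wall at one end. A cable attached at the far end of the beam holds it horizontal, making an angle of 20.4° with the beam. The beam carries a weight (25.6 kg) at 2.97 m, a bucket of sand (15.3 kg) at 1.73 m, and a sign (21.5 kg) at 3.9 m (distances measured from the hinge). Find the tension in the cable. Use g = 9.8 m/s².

T ≈ 1300 N

Taking torques about the hinge:
Weight: 25.6 × 9.8 = 250.9 N down at 2.97 m → arm 2.97 m, τ = 250.9 × 2.97 = 745.2 N·m clockwise.
Bucket of sand: 15.3 × 9.8 = 149.9 N down at 1.73 m → arm 1.73 m, τ = 149.9 × 1.73 = 259.3 N·m clockwise.
Sign: 21.5 × 9.8 = 210.7 N down at 3.9 m → arm 3.9 m, τ = 210.7 × 3.9 = 821.7 N·m clockwise.
Total clockwise load moment = 1826 N·m.
The cable tension T acts at 4.02 m; only its component perpendicular to the beam, T sinθ, produces torque. sin 20.4° = 0.3486.
Balancing moments: T × 4.02 × 0.3486 = 1826, giving T = 1826 / 1.401 = 1300 N.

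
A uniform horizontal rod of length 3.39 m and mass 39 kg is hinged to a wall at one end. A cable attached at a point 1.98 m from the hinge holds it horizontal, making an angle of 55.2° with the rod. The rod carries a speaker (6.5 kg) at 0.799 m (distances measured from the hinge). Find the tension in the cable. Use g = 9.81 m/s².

Taking torques about the hinge:
Beam weight: 39 × 9.81 = 382.6 N down at 1.695 m → arm 1.695 m, τ = 382.6 × 1.695 = 648.5 N·m clockwise.
Speaker: 6.5 × 9.81 = 63.77 N down at 0.799 m → arm 0.799 m, τ = 63.77 × 0.799 = 50.95 N·m clockwise.
Total clockwise load moment = 699.5 N·m.
The cable tension T acts at 1.98 m; only its component perpendicular to the rod, T sinθ, produces torque. sin 55.2° = 0.8211.
For rotational equilibrium, T × 1.98 × 0.8211 = 699.5, so T = 699.5 / 1.626 = 430 N.

T ≈ 430 N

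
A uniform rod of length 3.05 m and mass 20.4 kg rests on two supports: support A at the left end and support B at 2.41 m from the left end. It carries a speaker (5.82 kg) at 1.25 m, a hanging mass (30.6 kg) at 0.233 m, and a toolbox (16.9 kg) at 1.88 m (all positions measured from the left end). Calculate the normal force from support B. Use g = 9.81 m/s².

R_B ≈ 315 N

Taking torques about support A:
Beam weight: 20.4 × 9.81 = 200.1 N down at 1.525 m → arm 1.525 m, τ = 200.1 × 1.525 = 305.2 N·m clockwise.
Speaker: 5.82 × 9.81 = 57.09 N down at 1.25 m → arm 1.25 m, τ = 57.09 × 1.25 = 71.36 N·m clockwise.
Hanging mass: 30.6 × 9.81 = 300.2 N down at 0.233 m → arm 0.233 m, τ = 300.2 × 0.233 = 69.95 N·m clockwise.
Toolbox: 16.9 × 9.81 = 165.8 N down at 1.88 m → arm 1.88 m, τ = 165.8 × 1.88 = 311.7 N·m clockwise.
Net load moment about support A = 758.2 N·m clockwise.
Reaction R at support B is upward at 2.41 m, arm 2.41 m → moment R × 2.41 counterclockwise.
Setting net torque to zero: R × 2.41 = 758.2 → R = 315 N.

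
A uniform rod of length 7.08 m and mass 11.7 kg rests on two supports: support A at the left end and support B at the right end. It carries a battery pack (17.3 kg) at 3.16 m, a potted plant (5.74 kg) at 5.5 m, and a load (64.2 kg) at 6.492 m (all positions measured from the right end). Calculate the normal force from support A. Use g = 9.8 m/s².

R_A ≈ 754 N

Sum moments about support B (its reaction then has zero moment arm).
Beam weight: 11.7 × 9.8 = 114.7 N down at 3.54 m → arm 3.54 m, τ = 114.7 × 3.54 = 406 N·m counterclockwise.
Battery pack: 17.3 × 9.8 = 169.5 N down at 3.16 m → arm 3.16 m, τ = 169.5 × 3.16 = 535.6 N·m counterclockwise.
Potted plant: 5.74 × 9.8 = 56.25 N down at 5.5 m → arm 5.5 m, τ = 56.25 × 5.5 = 309.4 N·m counterclockwise.
Load: 64.2 × 9.8 = 629.2 N down at 6.492 m → arm 6.492 m, τ = 629.2 × 6.492 = 4085 N·m counterclockwise.
Net load moment about support B = 5336 N·m counterclockwise.
Reaction R at support A is upward at 7.08 m, arm 7.08 m → moment R × 7.08 clockwise.
Στ = 0 ⇒ R × 7.08 = 5336 ⇒ R = 754 N.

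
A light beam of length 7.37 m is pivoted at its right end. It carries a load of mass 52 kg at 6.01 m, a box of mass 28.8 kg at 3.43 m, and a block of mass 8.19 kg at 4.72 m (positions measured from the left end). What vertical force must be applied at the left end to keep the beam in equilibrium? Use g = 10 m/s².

F ≈ 279 N

Take moments about the right end.
Load: 52 × 10 = 520 N down at 6.01 m → arm 1.36 m, τ = 520 × 1.36 = 707.2 N·m counterclockwise.
Box: 28.8 × 10 = 288 N down at 3.43 m → arm 3.94 m, τ = 288 × 3.94 = 1135 N·m counterclockwise.
Block: 8.19 × 10 = 81.9 N down at 4.72 m → arm 2.65 m, τ = 81.9 × 2.65 = 217 N·m counterclockwise.
Net moment of the loads = 2059 N·m counterclockwise.
The upward force F acts at the left end, arm 7.37 m, giving F × 7.37 clockwise.
For rotational equilibrium, F × 7.37 = 2059, so F = 2059 / 7.37 = 279 N.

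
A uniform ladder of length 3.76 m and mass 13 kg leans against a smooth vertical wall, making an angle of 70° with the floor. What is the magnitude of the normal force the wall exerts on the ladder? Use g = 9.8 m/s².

Taking torques about the foot of the ladder:
Ladder weight 13×9.8 = 127.4 N acts at 1.88 m along the ladder; its horizontal arm is 1.88·cos70° = 0.643 m → τ = 81.92 N·m clockwise.
Wall normal N acts horizontally at the top; its moment arm is the height L sinθ = 3.76·sin70° = 3.533 m, counterclockwise.
Στ = 0 ⇒ N × 3.533 = 81.92 ⇒ N = 23.2 N.

N_wall ≈ 23.2 N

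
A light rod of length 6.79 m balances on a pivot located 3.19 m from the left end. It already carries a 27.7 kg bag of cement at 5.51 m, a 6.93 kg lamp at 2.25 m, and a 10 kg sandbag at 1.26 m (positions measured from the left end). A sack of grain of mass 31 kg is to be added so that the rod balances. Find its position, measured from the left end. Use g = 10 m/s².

Taking torques about the pivot (at 3.19 m from the left end):
Bag of cement: 27.7 × 10 = 277 N down at 5.51 m → arm 2.32 m, τ = 277 × 2.32 = 642.6 N·m clockwise.
Lamp: 6.93 × 10 = 69.3 N down at 2.25 m → arm 0.94 m, τ = 69.3 × 0.94 = 65.14 N·m counterclockwise.
Sandbag: 10 × 10 = 100 N down at 1.26 m → arm 1.93 m, τ = 100 × 1.93 = 193 N·m counterclockwise.
Net moment of existing loads = 384.5 N·m clockwise.
The sack of grain weighs 31 × 10 = 310 N and must supply an equal counterclockwise moment, so its lever arm about the pivot is 384.5 / 310 = 1.24 m.
That puts it at 3.19 − 1.24 = 1.95 m from the left end.

x ≈ 1.95 m from the left end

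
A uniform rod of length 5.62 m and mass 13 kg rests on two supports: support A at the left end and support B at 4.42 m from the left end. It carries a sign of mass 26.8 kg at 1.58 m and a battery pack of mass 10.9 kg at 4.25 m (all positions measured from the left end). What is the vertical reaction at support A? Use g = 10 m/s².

R_A ≈ 224 N

Taking torques about support B:
Beam weight: 13 × 10 = 130 N down at 2.81 m → arm 1.61 m, τ = 130 × 1.61 = 209.3 N·m counterclockwise.
Sign: 26.8 × 10 = 268 N down at 1.58 m → arm 2.84 m, τ = 268 × 2.84 = 761.1 N·m counterclockwise.
Battery pack: 10.9 × 10 = 109 N down at 4.25 m → arm 0.17 m, τ = 109 × 0.17 = 18.53 N·m counterclockwise.
Net load moment about support B = 988.9 N·m counterclockwise.
Reaction R at support A is upward at 0 m, arm 4.42 m → moment R × 4.42 clockwise.
For rotational equilibrium, R × 4.42 = 988.9, so R = 224 N.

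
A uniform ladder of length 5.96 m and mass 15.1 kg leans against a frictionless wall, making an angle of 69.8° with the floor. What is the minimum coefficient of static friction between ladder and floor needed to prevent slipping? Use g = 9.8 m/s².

μ_min ≈ 0.184

Taking torques about the foot of the ladder:
Ladder weight 15.1×9.8 = 148 N acts at 2.98 m along the ladder; its horizontal arm is 2.98·cos69.8° = 1.029 m → τ = 152.3 N·m clockwise.
Wall normal N acts horizontally at the top; its moment arm is the height L sinθ = 5.96·sin69.8° = 5.593 m, counterclockwise.
Στ = 0 ⇒ N × 5.593 = 152.3 ⇒ N = 27.23 N.
ΣFx = 0 ⇒ f = N_wall = 27.23 N. ΣFy = 0 ⇒ N_floor = 148 N.
μ_min = f / N_floor = 27.23 / 148 = 0.184.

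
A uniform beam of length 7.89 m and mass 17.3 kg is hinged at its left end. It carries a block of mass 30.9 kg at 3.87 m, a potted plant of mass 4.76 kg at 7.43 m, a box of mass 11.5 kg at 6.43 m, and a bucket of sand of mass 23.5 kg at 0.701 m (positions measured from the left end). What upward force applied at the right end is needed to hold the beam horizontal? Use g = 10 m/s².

Sum moments about the left end (the unknown pivot reaction has zero arm there).
Beam weight: 17.3 × 10 = 173 N down at 3.945 m → arm 3.945 m, τ = 173 × 3.945 = 682.5 N·m clockwise.
Block: 30.9 × 10 = 309 N down at 3.87 m → arm 3.87 m, τ = 309 × 3.87 = 1196 N·m clockwise.
Potted plant: 4.76 × 10 = 47.6 N down at 7.43 m → arm 7.43 m, τ = 47.6 × 7.43 = 353.7 N·m clockwise.
Box: 11.5 × 10 = 115 N down at 6.43 m → arm 6.43 m, τ = 115 × 6.43 = 739.4 N·m clockwise.
Bucket of sand: 23.5 × 10 = 235 N down at 0.701 m → arm 0.701 m, τ = 235 × 0.701 = 164.7 N·m clockwise.
Net moment of the loads = 3136 N·m clockwise.
The upward force F acts at the right end, arm 7.89 m, giving F × 7.89 counterclockwise.
Balancing moments: F × 7.89 = 3136, giving F = 3136 / 7.89 = 397 N.

F ≈ 397 N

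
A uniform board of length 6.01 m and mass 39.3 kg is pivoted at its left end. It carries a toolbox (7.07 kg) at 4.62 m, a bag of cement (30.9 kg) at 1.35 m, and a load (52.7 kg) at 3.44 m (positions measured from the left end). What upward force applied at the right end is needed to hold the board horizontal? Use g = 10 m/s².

F ≈ 622 N

Choose the left end as the axis so the unknown pivot reaction has zero arm there.
Beam weight: 39.3 × 10 = 393 N down at 3.005 m → arm 3.005 m, τ = 393 × 3.005 = 1181 N·m clockwise.
Toolbox: 7.07 × 10 = 70.7 N down at 4.62 m → arm 4.62 m, τ = 70.7 × 4.62 = 326.6 N·m clockwise.
Bag of cement: 30.9 × 10 = 309 N down at 1.35 m → arm 1.35 m, τ = 309 × 1.35 = 417.2 N·m clockwise.
Load: 52.7 × 10 = 527 N down at 3.44 m → arm 3.44 m, τ = 527 × 3.44 = 1813 N·m clockwise.
Net moment of the loads = 3738 N·m clockwise.
The upward force F acts at the right end, arm 6.01 m, giving F × 6.01 counterclockwise.
Setting net torque to zero: F × 6.01 = 3738 → F = 3738 / 6.01 = 622 N.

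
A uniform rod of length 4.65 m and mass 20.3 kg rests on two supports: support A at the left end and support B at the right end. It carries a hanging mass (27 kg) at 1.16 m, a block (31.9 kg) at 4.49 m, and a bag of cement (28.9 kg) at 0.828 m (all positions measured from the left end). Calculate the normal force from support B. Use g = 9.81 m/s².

About support A:
Beam weight: 20.3 × 9.81 = 199.1 N down at 2.325 m → arm 2.325 m, τ = 199.1 × 2.325 = 462.9 N·m clockwise.
Hanging mass: 27 × 9.81 = 264.9 N down at 1.16 m → arm 1.16 m, τ = 264.9 × 1.16 = 307.3 N·m clockwise.
Block: 31.9 × 9.81 = 312.9 N down at 4.49 m → arm 4.49 m, τ = 312.9 × 4.49 = 1405 N·m clockwise.
Bag of cement: 28.9 × 9.81 = 283.5 N down at 0.828 m → arm 0.828 m, τ = 283.5 × 0.828 = 234.7 N·m clockwise.
Net load moment about support A = 2410 N·m clockwise.
Reaction R at support B is upward at 4.65 m, arm 4.65 m → moment R × 4.65 counterclockwise.
Balancing moments: R × 4.65 = 2410, giving R = 518 N.

R_B ≈ 518 N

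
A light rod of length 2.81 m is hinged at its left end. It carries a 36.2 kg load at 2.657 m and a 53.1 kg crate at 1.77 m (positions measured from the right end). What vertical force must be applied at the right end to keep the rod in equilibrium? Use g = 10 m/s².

Take moments about the left end.
Load: 36.2 × 10 = 362 N down at 2.657 m → arm 0.153 m, τ = 362 × 0.153 = 55.39 N·m clockwise.
Crate: 53.1 × 10 = 531 N down at 1.77 m → arm 1.04 m, τ = 531 × 1.04 = 552.2 N·m clockwise.
Net moment of the loads = 607.6 N·m clockwise.
The upward force F acts at the right end, arm 2.81 m, giving F × 2.81 counterclockwise.
Balancing moments: F × 2.81 = 607.6, giving F = 607.6 / 2.81 = 216 N.

F ≈ 216 N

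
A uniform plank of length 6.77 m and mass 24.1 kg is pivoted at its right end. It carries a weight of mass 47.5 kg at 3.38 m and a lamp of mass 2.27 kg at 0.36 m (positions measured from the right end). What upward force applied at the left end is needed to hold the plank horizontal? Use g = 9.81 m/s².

F ≈ 352 N

About the right end:
Beam weight: 24.1 × 9.81 = 236.4 N down at 3.385 m → arm 3.385 m, τ = 236.4 × 3.385 = 800.2 N·m counterclockwise.
Weight: 47.5 × 9.81 = 466 N down at 3.38 m → arm 3.38 m, τ = 466 × 3.38 = 1575 N·m counterclockwise.
Lamp: 2.27 × 9.81 = 22.27 N down at 0.36 m → arm 0.36 m, τ = 22.27 × 0.36 = 8.017 N·m counterclockwise.
Net moment of the loads = 2383 N·m counterclockwise.
The upward force F acts at the left end, arm 6.77 m, giving F × 6.77 clockwise.
Στ = 0 ⇒ F × 6.77 = 2383 ⇒ F = 2383 / 6.77 = 352 N.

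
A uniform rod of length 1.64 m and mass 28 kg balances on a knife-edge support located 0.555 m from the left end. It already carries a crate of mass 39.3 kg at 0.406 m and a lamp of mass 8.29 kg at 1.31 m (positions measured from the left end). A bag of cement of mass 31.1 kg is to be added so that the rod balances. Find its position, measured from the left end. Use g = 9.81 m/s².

Sum moments about the knife-edge support (at 0.555 m from the left end) (the support reaction has zero arm there).
Beam weight: 28 × 9.81 = 274.7 N down at 0.82 m → arm 0.265 m, τ = 274.7 × 0.265 = 72.8 N·m clockwise.
Crate: 39.3 × 9.81 = 385.5 N down at 0.406 m → arm 0.149 m, τ = 385.5 × 0.149 = 57.44 N·m counterclockwise.
Lamp: 8.29 × 9.81 = 81.32 N down at 1.31 m → arm 0.755 m, τ = 81.32 × 0.755 = 61.4 N·m clockwise.
Net moment of existing loads = 76.76 N·m clockwise.
The bag of cement weighs 31.1 × 9.81 = 305.1 N and must supply an equal counterclockwise moment, so its lever arm about the knife-edge support is 76.76 / 305.1 = 0.252 m.
That puts it at 0.555 − 0.252 = 0.303 m from the left end.

x ≈ 0.303 m from the left end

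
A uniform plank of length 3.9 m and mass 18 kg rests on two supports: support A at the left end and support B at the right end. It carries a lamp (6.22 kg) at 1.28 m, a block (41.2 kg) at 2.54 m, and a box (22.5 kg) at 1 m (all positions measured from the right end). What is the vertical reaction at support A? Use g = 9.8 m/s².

R_A ≈ 428 N

Sum moments about support B (its reaction then has zero moment arm).
Beam weight: 18 × 9.8 = 176.4 N down at 1.95 m → arm 1.95 m, τ = 176.4 × 1.95 = 344 N·m counterclockwise.
Lamp: 6.22 × 9.8 = 60.96 N down at 1.28 m → arm 1.28 m, τ = 60.96 × 1.28 = 78.03 N·m counterclockwise.
Block: 41.2 × 9.8 = 403.8 N down at 2.54 m → arm 2.54 m, τ = 403.8 × 2.54 = 1026 N·m counterclockwise.
Box: 22.5 × 9.8 = 220.5 N down at 1 m → arm 1 m, τ = 220.5 × 1 = 220.5 N·m counterclockwise.
Net load moment about support B = 1669 N·m counterclockwise.
Reaction R at support A is upward at 3.9 m, arm 3.9 m → moment R × 3.9 clockwise.
Balancing moments: R × 3.9 = 1669, giving R = 428 N.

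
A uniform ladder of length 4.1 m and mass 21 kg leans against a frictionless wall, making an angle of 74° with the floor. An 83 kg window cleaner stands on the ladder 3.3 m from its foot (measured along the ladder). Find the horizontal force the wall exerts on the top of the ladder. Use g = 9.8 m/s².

N_wall ≈ 217 N

About the foot of the ladder:
Ladder weight 21×9.8 = 205.8 N acts at 2.05 m along the ladder; its horizontal arm is 2.05·cos74° = 0.5651 m → τ = 116.3 N·m clockwise.
Window cleaner: 83×9.8 = 813.4 N at 3.3 m → arm 0.9096 m → τ = 739.9 N·m clockwise.
Wall normal N acts horizontally at the top; its moment arm is the height L sinθ = 4.1·sin74° = 3.941 m, counterclockwise.
For rotational equilibrium, N × 3.941 = 856.2, so N = 217 N.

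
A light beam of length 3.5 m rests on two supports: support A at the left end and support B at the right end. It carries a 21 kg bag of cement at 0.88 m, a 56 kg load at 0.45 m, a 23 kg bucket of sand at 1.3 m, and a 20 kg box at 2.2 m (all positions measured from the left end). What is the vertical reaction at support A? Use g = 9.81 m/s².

R_A ≈ 848 N

Sum moments about support B (its reaction then has zero moment arm).
Bag of cement: 21 × 9.81 = 206 N down at 0.88 m → arm 2.62 m, τ = 206 × 2.62 = 539.7 N·m counterclockwise.
Load: 56 × 9.81 = 549.4 N down at 0.45 m → arm 3.05 m, τ = 549.4 × 3.05 = 1676 N·m counterclockwise.
Bucket of sand: 23 × 9.81 = 225.6 N down at 1.3 m → arm 2.2 m, τ = 225.6 × 2.2 = 496.3 N·m counterclockwise.
Box: 20 × 9.81 = 196.2 N down at 2.2 m → arm 1.3 m, τ = 196.2 × 1.3 = 255.1 N·m counterclockwise.
Net load moment about support B = 2967 N·m counterclockwise.
Reaction R at support A is upward at 0 m, arm 3.5 m → moment R × 3.5 clockwise.
Balancing moments: R × 3.5 = 2967, giving R = 848 N.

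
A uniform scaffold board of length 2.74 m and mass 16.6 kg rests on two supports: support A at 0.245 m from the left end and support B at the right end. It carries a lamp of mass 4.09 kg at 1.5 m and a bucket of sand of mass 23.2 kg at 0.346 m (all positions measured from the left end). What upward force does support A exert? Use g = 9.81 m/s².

R_A ≈ 328 N

Taking torques about support B:
Beam weight: 16.6 × 9.81 = 162.8 N down at 1.37 m → arm 1.37 m, τ = 162.8 × 1.37 = 223 N·m counterclockwise.
Lamp: 4.09 × 9.81 = 40.12 N down at 1.5 m → arm 1.24 m, τ = 40.12 × 1.24 = 49.75 N·m counterclockwise.
Bucket of sand: 23.2 × 9.81 = 227.6 N down at 0.346 m → arm 2.394 m, τ = 227.6 × 2.394 = 544.9 N·m counterclockwise.
Net load moment about support B = 817.6 N·m counterclockwise.
Reaction R at support A is upward at 0.245 m, arm 2.495 m → moment R × 2.495 clockwise.
Setting net torque to zero: R × 2.495 = 817.6 → R = 328 N.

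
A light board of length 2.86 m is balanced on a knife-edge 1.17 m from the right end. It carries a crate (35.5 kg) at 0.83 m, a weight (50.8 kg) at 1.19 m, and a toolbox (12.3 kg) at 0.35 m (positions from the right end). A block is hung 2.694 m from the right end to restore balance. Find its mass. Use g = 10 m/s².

m ≈ 13.9 kg

Taking torques about the knife-edge (at 1.17 m from the right end):
Crate: 35.5 × 10 = 355 N down at 0.83 m → arm 0.34 m, τ = 355 × 0.34 = 120.7 N·m clockwise.
Weight: 50.8 × 10 = 508 N down at 1.19 m → arm 0.02 m, τ = 508 × 0.02 = 10.16 N·m counterclockwise.
Toolbox: 12.3 × 10 = 123 N down at 0.35 m → arm 0.82 m, τ = 123 × 0.82 = 100.9 N·m clockwise.
Net moment of known loads = 211.4 N·m clockwise.
An unknown mass m at 2.694 m has arm 1.524 m; its moment is m·g·1.524 counterclockwise.
Setting net torque to zero: m × 10 × 1.524 = 211.4 → m = 211.4 / (10 × 1.524) = 13.9 kg.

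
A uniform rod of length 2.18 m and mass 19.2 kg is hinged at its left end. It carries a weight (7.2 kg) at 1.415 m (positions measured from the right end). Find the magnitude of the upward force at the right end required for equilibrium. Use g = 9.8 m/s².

Take moments about the left end.
Beam weight: 19.2 × 9.8 = 188.2 N down at 1.09 m → arm 1.09 m, τ = 188.2 × 1.09 = 205.1 N·m clockwise.
Weight: 7.2 × 9.8 = 70.56 N down at 1.415 m → arm 0.765 m, τ = 70.56 × 0.765 = 53.98 N·m clockwise.
Net moment of the loads = 259.1 N·m clockwise.
The upward force F acts at the right end, arm 2.18 m, giving F × 2.18 counterclockwise.
For rotational equilibrium, F × 2.18 = 259.1, so F = 259.1 / 2.18 = 119 N.

F ≈ 119 N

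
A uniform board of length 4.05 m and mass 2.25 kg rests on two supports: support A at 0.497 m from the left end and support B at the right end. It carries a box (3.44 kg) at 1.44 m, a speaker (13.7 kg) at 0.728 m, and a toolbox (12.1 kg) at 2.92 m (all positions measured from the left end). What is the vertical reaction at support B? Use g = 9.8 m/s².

Choose support A as the axis so its reaction then has zero moment arm.
Beam weight: 2.25 × 9.8 = 22.05 N down at 2.025 m → arm 1.528 m, τ = 22.05 × 1.528 = 33.69 N·m clockwise.
Box: 3.44 × 9.8 = 33.71 N down at 1.44 m → arm 0.943 m, τ = 33.71 × 0.943 = 31.79 N·m clockwise.
Speaker: 13.7 × 9.8 = 134.3 N down at 0.728 m → arm 0.231 m, τ = 134.3 × 0.231 = 31.02 N·m clockwise.
Toolbox: 12.1 × 9.8 = 118.6 N down at 2.92 m → arm 2.423 m, τ = 118.6 × 2.423 = 287.4 N·m clockwise.
Net load moment about support A = 383.9 N·m clockwise.
Reaction R at support B is upward at 4.05 m, arm 3.553 m → moment R × 3.553 counterclockwise.
Setting net torque to zero: R × 3.553 = 383.9 → R = 108 N.

R_B ≈ 108 N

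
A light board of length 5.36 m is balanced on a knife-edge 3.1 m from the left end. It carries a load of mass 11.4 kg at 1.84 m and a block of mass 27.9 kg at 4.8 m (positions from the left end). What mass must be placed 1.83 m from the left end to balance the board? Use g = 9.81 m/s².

m ≈ 26 kg

Taking torques about the knife-edge (at 3.1 m from the left end):
Load: 11.4 × 9.81 = 111.8 N down at 1.84 m → arm 1.26 m, τ = 111.8 × 1.26 = 140.9 N·m counterclockwise.
Block: 27.9 × 9.81 = 273.7 N down at 4.8 m → arm 1.7 m, τ = 273.7 × 1.7 = 465.3 N·m clockwise.
Net moment of known loads = 324.4 N·m clockwise.
An unknown mass m at 1.83 m has arm 1.27 m; its moment is m·g·1.27 counterclockwise.
Στ = 0 ⇒ m × 9.81 × 1.27 = 324.4 ⇒ m = 324.4 / (9.81 × 1.27) = 26 kg.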